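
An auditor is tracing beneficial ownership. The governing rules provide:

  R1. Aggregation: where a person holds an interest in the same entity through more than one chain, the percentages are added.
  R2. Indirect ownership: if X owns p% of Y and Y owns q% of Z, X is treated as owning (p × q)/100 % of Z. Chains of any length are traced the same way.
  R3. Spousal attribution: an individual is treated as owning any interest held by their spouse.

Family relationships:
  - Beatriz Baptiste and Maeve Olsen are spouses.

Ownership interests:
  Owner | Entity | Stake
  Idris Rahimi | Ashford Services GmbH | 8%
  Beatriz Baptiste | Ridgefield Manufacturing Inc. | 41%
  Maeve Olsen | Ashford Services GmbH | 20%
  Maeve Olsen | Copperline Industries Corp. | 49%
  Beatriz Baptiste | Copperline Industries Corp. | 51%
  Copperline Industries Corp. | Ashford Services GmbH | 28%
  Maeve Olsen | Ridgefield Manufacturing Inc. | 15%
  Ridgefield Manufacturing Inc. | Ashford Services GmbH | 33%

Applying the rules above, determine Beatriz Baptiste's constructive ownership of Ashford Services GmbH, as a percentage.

By spousal attribution (R3), Beatriz Baptiste is treated as also owning Maeve Olsen's interest in Ridgefield Manufacturing Inc, giving 41% + 15% = 56%.
By spousal attribution (R3), Beatriz Baptiste is treated as also owning Maeve Olsen's interest in Copperline Industries Corp, giving 51% + 49% = 100%.
By spousal attribution (R3), Beatriz Baptiste is treated as owning Maeve Olsen's 20% interest in Ashford Services GmbH.
Chain via Ridgefield Manufacturing Inc. (R2): 56% × 33% = 18.48% of Ashford Services GmbH.
Chain via Copperline Industries Corp. (R2): 100% × 28% = 28% of Ashford Services GmbH.
Direct interest in Ashford Services GmbH: 20%.
Aggregating (R1): 18.48% + 28% + 20% = 66.48%.

66.48%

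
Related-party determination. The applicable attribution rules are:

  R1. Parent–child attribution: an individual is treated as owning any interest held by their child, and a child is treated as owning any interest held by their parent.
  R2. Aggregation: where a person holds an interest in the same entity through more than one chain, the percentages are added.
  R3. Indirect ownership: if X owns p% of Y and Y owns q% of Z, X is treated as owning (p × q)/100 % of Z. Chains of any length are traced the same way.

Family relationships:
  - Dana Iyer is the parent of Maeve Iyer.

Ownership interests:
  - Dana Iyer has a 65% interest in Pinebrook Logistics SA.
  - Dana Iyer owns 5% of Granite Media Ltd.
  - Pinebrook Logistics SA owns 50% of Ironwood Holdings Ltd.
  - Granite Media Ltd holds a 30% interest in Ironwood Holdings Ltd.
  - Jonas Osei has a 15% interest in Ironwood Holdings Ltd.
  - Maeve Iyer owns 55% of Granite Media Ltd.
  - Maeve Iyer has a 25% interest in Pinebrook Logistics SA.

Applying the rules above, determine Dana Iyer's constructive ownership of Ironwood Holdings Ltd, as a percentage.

63%

By parent–child attribution (R1), Dana Iyer is treated as also owning Maeve Iyer's interest in Granite Media Ltd, giving 5% + 55% = 60%.
By parent–child attribution (R1), Dana Iyer is treated as also owning Maeve Iyer's interest in Pinebrook Logistics SA, giving 65% + 25% = 90%.
Chain via Granite Media Ltd (R3): 60% × 30% = 18% of Ironwood Holdings Ltd.
Chain via Pinebrook Logistics SA (R3): 90% × 50% = 45% of Ironwood Holdings Ltd.
Aggregating (R2): 18% + 45% = 63%.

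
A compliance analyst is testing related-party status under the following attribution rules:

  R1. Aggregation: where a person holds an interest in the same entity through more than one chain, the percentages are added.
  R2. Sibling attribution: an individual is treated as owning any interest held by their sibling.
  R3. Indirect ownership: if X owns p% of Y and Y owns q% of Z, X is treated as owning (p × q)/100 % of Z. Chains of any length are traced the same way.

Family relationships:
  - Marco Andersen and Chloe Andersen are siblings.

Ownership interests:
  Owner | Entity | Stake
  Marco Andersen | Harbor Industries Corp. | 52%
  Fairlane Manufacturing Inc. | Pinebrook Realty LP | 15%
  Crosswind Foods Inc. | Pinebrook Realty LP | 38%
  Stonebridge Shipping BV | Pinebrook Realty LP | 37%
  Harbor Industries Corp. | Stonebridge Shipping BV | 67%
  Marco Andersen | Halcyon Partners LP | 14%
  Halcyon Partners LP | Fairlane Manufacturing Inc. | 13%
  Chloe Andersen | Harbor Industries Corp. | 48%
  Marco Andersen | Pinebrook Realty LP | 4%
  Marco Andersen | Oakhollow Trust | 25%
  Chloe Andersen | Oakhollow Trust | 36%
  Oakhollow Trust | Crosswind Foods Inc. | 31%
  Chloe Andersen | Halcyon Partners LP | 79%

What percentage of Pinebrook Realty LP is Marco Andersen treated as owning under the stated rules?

By sibling attribution (R2), Marco Andersen is treated as also owning Chloe Andersen's interest in Harbor Industries Corp, giving 52% + 48% = 100%.
By sibling attribution (R2), Marco Andersen is treated as also owning Chloe Andersen's interest in Halcyon Partners LP, giving 14% + 79% = 93%.
By sibling attribution (R2), Marco Andersen is treated as also owning Chloe Andersen's interest in Oakhollow Trust, giving 25% + 36% = 61%.
Chain via Harbor Industries Corp. → Stonebridge Shipping BV (R3): 100% × 67% × 37% = 24.79% of Pinebrook Realty LP.
Chain via Halcyon Partners LP → Fairlane Manufacturing Inc. (R3): 93% × 13% × 15% = 1.8135% of Pinebrook Realty LP.
Chain via Oakhollow Trust → Crosswind Foods Inc. (R3): 61% × 31% × 38% = 7.1858% of Pinebrook Realty LP.
Direct interest in Pinebrook Realty LP: 4%.
Aggregating (R1): 24.79% + 1.8135% + 7.1858% + 4% = 37.7893%.

37.7893%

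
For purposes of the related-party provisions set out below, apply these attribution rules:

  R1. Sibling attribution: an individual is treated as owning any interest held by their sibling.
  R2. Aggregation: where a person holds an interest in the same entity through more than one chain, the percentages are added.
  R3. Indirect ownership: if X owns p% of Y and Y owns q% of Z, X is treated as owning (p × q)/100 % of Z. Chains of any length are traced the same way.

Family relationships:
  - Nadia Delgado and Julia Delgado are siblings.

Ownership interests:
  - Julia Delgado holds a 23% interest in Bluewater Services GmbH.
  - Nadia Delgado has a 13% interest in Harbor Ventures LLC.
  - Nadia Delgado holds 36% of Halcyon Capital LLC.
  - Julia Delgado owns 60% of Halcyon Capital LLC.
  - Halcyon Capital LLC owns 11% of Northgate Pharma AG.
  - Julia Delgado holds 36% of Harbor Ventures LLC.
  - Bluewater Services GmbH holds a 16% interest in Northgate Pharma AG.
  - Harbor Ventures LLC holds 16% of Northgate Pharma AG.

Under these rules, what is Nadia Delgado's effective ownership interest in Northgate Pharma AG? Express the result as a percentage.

By sibling attribution (R1), Nadia Delgado is treated as also owning Julia Delgado's interest in Halcyon Capital LLC, giving 36% + 60% = 96%.
By sibling attribution (R1), Nadia Delgado is treated as also owning Julia Delgado's interest in Harbor Ventures LLC, giving 13% + 36% = 49%.
By sibling attribution (R1), Nadia Delgado is treated as owning Julia Delgado's 23% interest in Bluewater Services GmbH.
Chain via Halcyon Capital LLC (R3): 96% × 11% = 10.56% of Northgate Pharma AG.
Chain via Harbor Ventures LLC (R3): 49% × 16% = 7.84% of Northgate Pharma AG.
Chain via Bluewater Services GmbH (R3): 23% × 16% = 3.68% of Northgate Pharma AG.
Aggregating (R2): 10.56% + 7.84% + 3.68% = 22.08%.

22.08%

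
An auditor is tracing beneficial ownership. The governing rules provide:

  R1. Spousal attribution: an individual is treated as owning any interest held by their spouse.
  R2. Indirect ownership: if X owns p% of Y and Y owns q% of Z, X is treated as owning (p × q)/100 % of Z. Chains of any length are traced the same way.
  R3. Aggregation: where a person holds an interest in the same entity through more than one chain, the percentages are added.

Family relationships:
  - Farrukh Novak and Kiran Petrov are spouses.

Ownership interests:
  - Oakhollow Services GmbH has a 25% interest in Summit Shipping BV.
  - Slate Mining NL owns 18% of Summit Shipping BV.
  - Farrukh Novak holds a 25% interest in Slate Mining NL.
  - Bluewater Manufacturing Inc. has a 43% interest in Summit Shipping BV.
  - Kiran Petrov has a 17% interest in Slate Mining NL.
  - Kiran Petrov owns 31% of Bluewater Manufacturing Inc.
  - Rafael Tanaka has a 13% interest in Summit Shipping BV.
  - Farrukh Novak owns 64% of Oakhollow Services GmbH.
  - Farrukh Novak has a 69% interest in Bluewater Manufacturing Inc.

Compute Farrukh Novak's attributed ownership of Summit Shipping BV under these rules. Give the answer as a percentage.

By spousal attribution (R1), Farrukh Novak is treated as also owning Kiran Petrov's interest in Bluewater Manufacturing Inc, giving 69% + 31% = 100%.
By spousal attribution (R1), Farrukh Novak is treated as also owning Kiran Petrov's interest in Slate Mining NL, giving 25% + 17% = 42%.
Chain via Oakhollow Services GmbH (R2): 64% × 25% = 16% of Summit Shipping BV.
Chain via Bluewater Manufacturing Inc. (R2): 100% × 43% = 43% of Summit Shipping BV.
Chain via Slate Mining NL (R2): 42% × 18% = 7.56% of Summit Shipping BV.
Aggregating (R3): 16% + 43% + 7.56% = 66.56%.

66.56%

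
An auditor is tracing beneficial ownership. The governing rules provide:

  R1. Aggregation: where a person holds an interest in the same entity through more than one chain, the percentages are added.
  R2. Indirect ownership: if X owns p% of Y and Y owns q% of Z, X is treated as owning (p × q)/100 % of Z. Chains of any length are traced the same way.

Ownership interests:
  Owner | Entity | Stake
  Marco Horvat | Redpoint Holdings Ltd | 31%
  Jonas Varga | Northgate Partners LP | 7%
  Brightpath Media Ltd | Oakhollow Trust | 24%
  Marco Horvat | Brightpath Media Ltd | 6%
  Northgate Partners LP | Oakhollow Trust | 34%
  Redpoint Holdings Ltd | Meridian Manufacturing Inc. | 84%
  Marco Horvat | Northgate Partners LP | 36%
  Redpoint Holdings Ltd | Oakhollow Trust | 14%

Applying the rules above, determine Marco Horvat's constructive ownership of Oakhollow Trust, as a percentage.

Chain via Brightpath Media Ltd (R2): 6% × 24% = 1.44% of Oakhollow Trust.
Chain via Northgate Partners LP (R2): 36% × 34% = 12.24% of Oakhollow Trust.
Chain via Redpoint Holdings Ltd (R2): 31% × 14% = 4.34% of Oakhollow Trust.
Aggregating (R1): 1.44% + 12.24% + 4.34% = 18.02%.

18.02%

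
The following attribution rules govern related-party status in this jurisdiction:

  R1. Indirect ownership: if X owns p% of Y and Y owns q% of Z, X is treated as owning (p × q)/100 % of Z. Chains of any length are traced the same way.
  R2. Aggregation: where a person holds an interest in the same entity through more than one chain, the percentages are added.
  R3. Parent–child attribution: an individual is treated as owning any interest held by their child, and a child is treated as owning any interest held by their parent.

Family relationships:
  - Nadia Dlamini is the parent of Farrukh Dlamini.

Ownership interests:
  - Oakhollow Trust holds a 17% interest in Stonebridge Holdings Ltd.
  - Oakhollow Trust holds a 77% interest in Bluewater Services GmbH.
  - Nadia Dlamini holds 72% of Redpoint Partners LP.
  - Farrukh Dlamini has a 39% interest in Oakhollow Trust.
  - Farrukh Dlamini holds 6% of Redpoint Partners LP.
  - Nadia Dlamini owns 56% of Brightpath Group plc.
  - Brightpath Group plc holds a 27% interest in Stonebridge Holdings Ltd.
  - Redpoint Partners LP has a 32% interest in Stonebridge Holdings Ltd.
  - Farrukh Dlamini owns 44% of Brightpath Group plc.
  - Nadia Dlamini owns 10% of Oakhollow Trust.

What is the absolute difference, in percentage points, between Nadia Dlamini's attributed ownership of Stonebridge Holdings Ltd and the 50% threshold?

By parent–child attribution (R3), Nadia Dlamini is treated as also owning Farrukh Dlamini's interest in Oakhollow Trust, giving 10% + 39% = 49%.
By parent–child attribution (R3), Nadia Dlamini is treated as also owning Farrukh Dlamini's interest in Redpoint Partners LP, giving 72% + 6% = 78%.
By parent–child attribution (R3), Nadia Dlamini is treated as also owning Farrukh Dlamini's interest in Brightpath Group plc, giving 56% + 44% = 100%.
Chain via Oakhollow Trust (R1): 49% × 17% = 8.33% of Stonebridge Holdings Ltd.
Chain via Redpoint Partners LP (R1): 78% × 32% = 24.96% of Stonebridge Holdings Ltd.
Chain via Brightpath Group plc (R1): 100% × 27% = 27% of Stonebridge Holdings Ltd.
Aggregating (R2): 8.33% + 24.96% + 27% = 60.29%.
60.29% exceeds the 50% threshold by 10.29 percentage points.

10.29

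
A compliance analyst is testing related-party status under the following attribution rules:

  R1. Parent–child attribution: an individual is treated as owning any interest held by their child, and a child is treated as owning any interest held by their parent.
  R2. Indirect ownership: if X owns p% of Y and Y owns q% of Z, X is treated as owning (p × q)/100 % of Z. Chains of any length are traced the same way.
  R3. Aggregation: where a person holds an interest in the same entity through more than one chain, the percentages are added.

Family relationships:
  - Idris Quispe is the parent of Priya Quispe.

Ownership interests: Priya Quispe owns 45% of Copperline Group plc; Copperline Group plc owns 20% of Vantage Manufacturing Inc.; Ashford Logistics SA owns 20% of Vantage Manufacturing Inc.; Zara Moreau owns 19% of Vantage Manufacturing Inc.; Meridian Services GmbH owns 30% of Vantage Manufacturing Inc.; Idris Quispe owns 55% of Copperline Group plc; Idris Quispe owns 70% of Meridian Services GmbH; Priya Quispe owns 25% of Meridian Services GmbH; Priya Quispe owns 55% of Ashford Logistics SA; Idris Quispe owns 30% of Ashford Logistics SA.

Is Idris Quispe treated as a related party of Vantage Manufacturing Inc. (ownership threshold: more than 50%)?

By parent–child attribution (R1), Idris Quispe is treated as also owning Priya Quispe's interest in Copperline Group plc, giving 55% + 45% = 100%.
By parent–child attribution (R1), Idris Quispe is treated as also owning Priya Quispe's interest in Ashford Logistics SA, giving 30% + 55% = 85%.
By parent–child attribution (R1), Idris Quispe is treated as also owning Priya Quispe's interest in Meridian Services GmbH, giving 70% + 25% = 95%.
Chain via Copperline Group plc (R2): 100% × 20% = 20% of Vantage Manufacturing Inc.
Chain via Ashford Logistics SA (R2): 85% × 20% = 17% of Vantage Manufacturing Inc.
Chain via Meridian Services GmbH (R2): 95% × 30% = 28.5% of Vantage Manufacturing Inc.
Aggregating (R3): 20% + 17% + 28.5% = 65.5%.
65.5% exceeds the 50% threshold, so Idris is a related party to Vantage Manufacturing Inc.

Yes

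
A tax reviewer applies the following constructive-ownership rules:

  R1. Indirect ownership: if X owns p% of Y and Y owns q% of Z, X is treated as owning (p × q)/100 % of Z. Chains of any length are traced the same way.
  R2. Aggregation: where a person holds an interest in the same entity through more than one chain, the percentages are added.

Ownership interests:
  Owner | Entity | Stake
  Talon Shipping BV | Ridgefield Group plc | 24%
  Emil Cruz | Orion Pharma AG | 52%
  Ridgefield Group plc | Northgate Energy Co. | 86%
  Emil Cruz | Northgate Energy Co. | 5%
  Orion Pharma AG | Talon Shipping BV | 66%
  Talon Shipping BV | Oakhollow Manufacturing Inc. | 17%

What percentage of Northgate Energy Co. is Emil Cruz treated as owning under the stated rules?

Chain via Orion Pharma AG → Talon Shipping BV → Ridgefield Group plc (R1): 52% × 66% × 24% × 86% = 7.083648% of Northgate Energy Co.
Direct interest in Northgate Energy Co: 5%.
Aggregating (R2): 7.083648% + 5% = 12.083648%.

12.083648%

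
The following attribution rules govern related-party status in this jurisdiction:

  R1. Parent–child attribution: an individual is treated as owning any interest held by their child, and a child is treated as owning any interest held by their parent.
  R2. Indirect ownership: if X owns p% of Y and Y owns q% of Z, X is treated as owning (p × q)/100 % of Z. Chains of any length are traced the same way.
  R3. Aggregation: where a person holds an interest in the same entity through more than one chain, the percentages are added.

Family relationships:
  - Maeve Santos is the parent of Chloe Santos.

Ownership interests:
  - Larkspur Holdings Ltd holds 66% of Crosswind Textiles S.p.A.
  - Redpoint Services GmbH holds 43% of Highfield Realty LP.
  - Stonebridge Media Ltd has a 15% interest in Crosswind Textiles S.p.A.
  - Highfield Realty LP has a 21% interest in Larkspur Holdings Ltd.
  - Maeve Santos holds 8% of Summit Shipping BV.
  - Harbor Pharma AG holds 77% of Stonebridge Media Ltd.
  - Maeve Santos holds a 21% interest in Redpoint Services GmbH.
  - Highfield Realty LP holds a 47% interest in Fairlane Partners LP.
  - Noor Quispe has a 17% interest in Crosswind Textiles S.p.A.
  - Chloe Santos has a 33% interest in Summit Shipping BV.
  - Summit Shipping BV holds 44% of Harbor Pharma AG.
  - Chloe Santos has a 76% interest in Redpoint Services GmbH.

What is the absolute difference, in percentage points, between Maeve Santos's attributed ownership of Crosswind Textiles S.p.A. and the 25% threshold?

17.135374

By parent–child attribution (R1), Maeve Santos is treated as also owning Chloe Santos's interest in Redpoint Services GmbH, giving 21% + 76% = 97%.
By parent–child attribution (R1), Maeve Santos is treated as also owning Chloe Santos's interest in Summit Shipping BV, giving 8% + 33% = 41%.
Chain via Redpoint Services GmbH → Highfield Realty LP → Larkspur Holdings Ltd (R2): 97% × 43% × 21% × 66% = 5.781006% of Crosswind Textiles S.p.A.
Chain via Summit Shipping BV → Harbor Pharma AG → Stonebridge Media Ltd (R2): 41% × 44% × 77% × 15% = 2.08362% of Crosswind Textiles S.p.A.
Aggregating (R3): 5.781006% + 2.08362% = 7.864626%.
7.864626% falls short of the 25% threshold by 17.135374 percentage points.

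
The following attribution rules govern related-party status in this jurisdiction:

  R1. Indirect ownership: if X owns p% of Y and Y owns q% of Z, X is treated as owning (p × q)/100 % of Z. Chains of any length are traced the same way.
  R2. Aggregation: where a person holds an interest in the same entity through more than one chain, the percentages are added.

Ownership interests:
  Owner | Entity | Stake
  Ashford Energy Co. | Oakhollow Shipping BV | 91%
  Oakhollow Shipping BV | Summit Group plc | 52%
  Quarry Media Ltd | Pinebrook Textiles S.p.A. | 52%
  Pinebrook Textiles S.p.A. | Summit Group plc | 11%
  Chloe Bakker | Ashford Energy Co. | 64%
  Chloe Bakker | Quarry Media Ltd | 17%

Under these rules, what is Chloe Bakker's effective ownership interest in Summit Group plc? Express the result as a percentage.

31.2572%

Chain via Quarry Media Ltd → Pinebrook Textiles S.p.A. (R1): 17% × 52% × 11% = 0.9724% of Summit Group plc.
Chain via Ashford Energy Co. → Oakhollow Shipping BV (R1): 64% × 91% × 52% = 30.2848% of Summit Group plc.
Aggregating (R2): 0.9724% + 30.2848% = 31.2572%.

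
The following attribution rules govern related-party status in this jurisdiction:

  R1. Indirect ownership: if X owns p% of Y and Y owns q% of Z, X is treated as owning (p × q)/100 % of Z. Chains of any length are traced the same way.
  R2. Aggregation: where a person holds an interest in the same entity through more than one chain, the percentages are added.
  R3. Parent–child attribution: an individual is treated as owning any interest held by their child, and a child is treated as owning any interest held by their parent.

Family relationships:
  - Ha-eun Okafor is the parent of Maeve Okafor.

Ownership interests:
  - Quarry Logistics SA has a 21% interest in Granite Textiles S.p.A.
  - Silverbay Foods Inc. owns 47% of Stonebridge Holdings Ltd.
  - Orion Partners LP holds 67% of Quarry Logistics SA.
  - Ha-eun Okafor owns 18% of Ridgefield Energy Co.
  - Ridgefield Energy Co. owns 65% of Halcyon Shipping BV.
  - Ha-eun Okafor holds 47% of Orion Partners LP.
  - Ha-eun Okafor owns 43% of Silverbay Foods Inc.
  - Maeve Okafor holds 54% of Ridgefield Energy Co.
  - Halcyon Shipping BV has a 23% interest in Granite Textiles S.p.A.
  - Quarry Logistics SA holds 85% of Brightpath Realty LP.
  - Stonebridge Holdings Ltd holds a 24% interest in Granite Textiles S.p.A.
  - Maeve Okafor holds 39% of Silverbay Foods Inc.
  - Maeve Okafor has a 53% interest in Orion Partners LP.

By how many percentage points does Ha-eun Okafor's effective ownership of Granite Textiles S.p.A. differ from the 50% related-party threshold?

15.9164

By parent–child attribution (R3), Ha-eun Okafor is treated as also owning Maeve Okafor's interest in Silverbay Foods Inc, giving 43% + 39% = 82%.
By parent–child attribution (R3), Ha-eun Okafor is treated as also owning Maeve Okafor's interest in Orion Partners LP, giving 47% + 53% = 100%.
By parent–child attribution (R3), Ha-eun Okafor is treated as also owning Maeve Okafor's interest in Ridgefield Energy Co, giving 18% + 54% = 72%.
Chain via Silverbay Foods Inc. → Stonebridge Holdings Ltd (R1): 82% × 47% × 24% = 9.2496% of Granite Textiles S.p.A.
Chain via Orion Partners LP → Quarry Logistics SA (R1): 100% × 67% × 21% = 14.07% of Granite Textiles S.p.A.
Chain via Ridgefield Energy Co. → Halcyon Shipping BV (R1): 72% × 65% × 23% = 10.764% of Granite Textiles S.p.A.
Aggregating (R2): 9.2496% + 14.07% + 10.764% = 34.0836%.
34.0836% falls short of the 50% threshold by 15.9164 percentage points.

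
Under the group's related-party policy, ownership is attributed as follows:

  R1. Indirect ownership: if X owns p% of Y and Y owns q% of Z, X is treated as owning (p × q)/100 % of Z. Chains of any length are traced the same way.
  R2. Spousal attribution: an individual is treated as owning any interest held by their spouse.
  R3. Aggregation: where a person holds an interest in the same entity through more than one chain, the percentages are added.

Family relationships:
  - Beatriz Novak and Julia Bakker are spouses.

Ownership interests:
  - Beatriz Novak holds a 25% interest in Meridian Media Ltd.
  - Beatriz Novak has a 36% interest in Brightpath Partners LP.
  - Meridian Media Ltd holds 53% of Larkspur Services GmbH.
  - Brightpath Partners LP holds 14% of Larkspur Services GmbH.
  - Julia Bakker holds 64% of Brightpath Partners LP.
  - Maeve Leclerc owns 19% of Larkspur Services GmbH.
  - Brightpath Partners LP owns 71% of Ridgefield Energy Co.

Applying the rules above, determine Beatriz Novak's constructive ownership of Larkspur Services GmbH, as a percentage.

By spousal attribution (R2), Beatriz Novak is treated as also owning Julia Bakker's interest in Brightpath Partners LP, giving 36% + 64% = 100%.
Chain via Meridian Media Ltd (R1): 25% × 53% = 13.25% of Larkspur Services GmbH.
Chain via Brightpath Partners LP (R1): 100% × 14% = 14% of Larkspur Services GmbH.
Aggregating (R3): 13.25% + 14% = 27.25%.

27.25%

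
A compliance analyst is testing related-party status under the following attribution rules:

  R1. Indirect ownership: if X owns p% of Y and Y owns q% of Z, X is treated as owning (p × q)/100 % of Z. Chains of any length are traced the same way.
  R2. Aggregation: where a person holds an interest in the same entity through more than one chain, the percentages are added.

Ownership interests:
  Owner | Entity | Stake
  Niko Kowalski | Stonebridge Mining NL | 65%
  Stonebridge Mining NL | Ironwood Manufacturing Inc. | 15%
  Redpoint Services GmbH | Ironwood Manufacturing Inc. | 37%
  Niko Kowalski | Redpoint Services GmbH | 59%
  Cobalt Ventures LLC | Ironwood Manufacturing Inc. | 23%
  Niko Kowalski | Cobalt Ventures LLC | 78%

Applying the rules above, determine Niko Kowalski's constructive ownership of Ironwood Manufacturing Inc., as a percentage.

Chain via Redpoint Services GmbH (R1): 59% × 37% = 21.83% of Ironwood Manufacturing Inc.
Chain via Cobalt Ventures LLC (R1): 78% × 23% = 17.94% of Ironwood Manufacturing Inc.
Chain via Stonebridge Mining NL (R1): 65% × 15% = 9.75% of Ironwood Manufacturing Inc.
Aggregating (R2): 21.83% + 17.94% + 9.75% = 49.52%.

49.52%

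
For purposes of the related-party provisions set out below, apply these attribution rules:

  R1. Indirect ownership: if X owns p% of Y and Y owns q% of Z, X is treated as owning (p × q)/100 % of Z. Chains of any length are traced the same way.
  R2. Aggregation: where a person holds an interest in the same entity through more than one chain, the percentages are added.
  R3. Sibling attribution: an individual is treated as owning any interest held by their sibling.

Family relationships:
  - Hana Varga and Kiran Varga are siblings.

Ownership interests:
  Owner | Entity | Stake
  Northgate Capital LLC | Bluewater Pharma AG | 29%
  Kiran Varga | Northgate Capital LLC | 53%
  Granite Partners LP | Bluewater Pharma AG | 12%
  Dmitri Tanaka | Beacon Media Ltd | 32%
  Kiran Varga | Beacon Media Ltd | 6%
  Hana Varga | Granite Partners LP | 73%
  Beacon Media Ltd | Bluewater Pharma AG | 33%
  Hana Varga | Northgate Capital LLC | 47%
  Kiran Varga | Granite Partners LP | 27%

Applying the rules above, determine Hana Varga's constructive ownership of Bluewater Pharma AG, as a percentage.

By sibling attribution (R3), Hana Varga is treated as also owning Kiran Varga's interest in Granite Partners LP, giving 73% + 27% = 100%.
By sibling attribution (R3), Hana Varga is treated as also owning Kiran Varga's interest in Northgate Capital LLC, giving 47% + 53% = 100%.
By sibling attribution (R3), Hana Varga is treated as owning Kiran Varga's 6% interest in Beacon Media Ltd.
Chain via Granite Partners LP (R1): 100% × 12% = 12% of Bluewater Pharma AG.
Chain via Northgate Capital LLC (R1): 100% × 29% = 29% of Bluewater Pharma AG.
Chain via Beacon Media Ltd (R1): 6% × 33% = 1.98% of Bluewater Pharma AG.
Aggregating (R2): 12% + 29% + 1.98% = 42.98%.

42.98%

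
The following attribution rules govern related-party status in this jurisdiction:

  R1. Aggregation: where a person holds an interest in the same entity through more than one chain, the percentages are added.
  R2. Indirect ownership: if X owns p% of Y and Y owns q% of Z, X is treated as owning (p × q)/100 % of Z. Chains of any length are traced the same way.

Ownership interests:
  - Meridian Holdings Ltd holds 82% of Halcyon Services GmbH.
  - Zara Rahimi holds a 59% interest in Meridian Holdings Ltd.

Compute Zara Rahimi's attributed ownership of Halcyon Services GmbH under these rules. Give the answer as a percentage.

Chain via Meridian Holdings Ltd (R2): 59% × 82% = 48.38% of Halcyon Services GmbH.

48.38%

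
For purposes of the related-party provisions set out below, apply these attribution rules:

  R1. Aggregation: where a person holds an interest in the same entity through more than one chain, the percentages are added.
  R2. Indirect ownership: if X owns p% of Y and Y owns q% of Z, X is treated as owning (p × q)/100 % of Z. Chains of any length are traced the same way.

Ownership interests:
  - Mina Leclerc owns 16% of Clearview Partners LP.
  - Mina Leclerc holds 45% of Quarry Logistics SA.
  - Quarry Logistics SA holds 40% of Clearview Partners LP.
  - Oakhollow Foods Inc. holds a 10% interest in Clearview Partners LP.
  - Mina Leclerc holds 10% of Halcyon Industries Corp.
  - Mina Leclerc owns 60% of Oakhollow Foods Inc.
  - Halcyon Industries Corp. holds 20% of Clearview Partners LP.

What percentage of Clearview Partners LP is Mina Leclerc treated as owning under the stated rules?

42%

Chain via Oakhollow Foods Inc. (R2): 60% × 10% = 6% of Clearview Partners LP.
Chain via Halcyon Industries Corp. (R2): 10% × 20% = 2% of Clearview Partners LP.
Chain via Quarry Logistics SA (R2): 45% × 40% = 18% of Clearview Partners LP.
Direct interest in Clearview Partners LP: 16%.
Aggregating (R1): 6% + 2% + 18% + 16% = 42%.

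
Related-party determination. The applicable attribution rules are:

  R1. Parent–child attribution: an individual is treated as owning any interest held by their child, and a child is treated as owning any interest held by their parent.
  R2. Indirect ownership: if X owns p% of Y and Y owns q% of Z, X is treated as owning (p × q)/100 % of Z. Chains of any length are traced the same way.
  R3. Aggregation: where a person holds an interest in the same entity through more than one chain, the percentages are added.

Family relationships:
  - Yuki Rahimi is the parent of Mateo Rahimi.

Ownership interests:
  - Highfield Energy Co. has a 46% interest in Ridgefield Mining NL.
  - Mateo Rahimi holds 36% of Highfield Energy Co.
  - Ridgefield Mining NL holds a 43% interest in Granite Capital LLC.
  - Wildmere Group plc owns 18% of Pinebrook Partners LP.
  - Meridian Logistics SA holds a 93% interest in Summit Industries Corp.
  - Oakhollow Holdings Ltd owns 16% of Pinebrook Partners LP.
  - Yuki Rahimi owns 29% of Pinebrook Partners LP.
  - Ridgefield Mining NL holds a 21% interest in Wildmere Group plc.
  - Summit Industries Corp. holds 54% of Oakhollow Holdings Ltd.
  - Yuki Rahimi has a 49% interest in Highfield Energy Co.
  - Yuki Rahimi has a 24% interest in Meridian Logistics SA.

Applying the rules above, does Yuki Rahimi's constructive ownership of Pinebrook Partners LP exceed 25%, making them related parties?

Yes

By parent–child attribution (R1), Yuki Rahimi is treated as also owning Mateo Rahimi's interest in Highfield Energy Co, giving 49% + 36% = 85%.
Chain via Highfield Energy Co. → Ridgefield Mining NL → Wildmere Group plc (R2): 85% × 46% × 21% × 18% = 1.47798% of Pinebrook Partners LP.
Chain via Meridian Logistics SA → Summit Industries Corp. → Oakhollow Holdings Ltd (R2): 24% × 93% × 54% × 16% = 1.928448% of Pinebrook Partners LP.
Direct interest in Pinebrook Partners LP: 29%.
Aggregating (R3): 1.47798% + 1.928448% + 29% = 32.406428%.
32.406428% exceeds the 25% threshold, so Yuki is a related party to Pinebrook Partners LP.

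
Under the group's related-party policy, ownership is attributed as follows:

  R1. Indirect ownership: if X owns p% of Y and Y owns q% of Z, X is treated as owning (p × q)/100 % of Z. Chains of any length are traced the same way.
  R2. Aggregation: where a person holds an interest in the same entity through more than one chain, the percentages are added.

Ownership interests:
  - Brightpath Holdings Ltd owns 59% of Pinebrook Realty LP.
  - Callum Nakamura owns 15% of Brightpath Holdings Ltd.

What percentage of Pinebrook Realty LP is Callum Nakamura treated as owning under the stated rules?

8.85%

Chain via Brightpath Holdings Ltd (R1): 15% × 59% = 8.85% of Pinebrook Realty LP.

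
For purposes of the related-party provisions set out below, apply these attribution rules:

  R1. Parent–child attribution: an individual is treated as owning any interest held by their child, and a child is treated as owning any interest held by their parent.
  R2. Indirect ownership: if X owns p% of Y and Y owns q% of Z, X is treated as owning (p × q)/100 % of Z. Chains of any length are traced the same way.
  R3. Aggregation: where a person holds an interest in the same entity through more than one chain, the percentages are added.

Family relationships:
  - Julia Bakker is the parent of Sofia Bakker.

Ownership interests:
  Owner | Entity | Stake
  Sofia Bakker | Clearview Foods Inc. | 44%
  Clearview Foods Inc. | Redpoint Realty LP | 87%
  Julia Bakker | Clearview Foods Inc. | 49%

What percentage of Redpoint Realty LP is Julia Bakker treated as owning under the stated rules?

By parent–child attribution (R1), Julia Bakker is treated as also owning Sofia Bakker's interest in Clearview Foods Inc, giving 49% + 44% = 93%.
Chain via Clearview Foods Inc. (R2): 93% × 87% = 80.91% of Redpoint Realty LP.

80.91%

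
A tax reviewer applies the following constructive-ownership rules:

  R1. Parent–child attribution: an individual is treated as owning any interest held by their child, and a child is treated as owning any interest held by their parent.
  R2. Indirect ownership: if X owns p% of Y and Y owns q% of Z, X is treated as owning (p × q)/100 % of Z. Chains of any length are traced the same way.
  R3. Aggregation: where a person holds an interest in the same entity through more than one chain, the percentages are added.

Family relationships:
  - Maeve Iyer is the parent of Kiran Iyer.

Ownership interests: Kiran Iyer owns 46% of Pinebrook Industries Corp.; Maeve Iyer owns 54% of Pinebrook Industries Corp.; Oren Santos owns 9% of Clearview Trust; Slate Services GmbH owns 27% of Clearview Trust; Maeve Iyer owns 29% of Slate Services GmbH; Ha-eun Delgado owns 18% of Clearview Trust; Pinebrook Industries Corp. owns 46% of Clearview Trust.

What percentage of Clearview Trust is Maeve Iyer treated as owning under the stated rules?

By parent–child attribution (R1), Maeve Iyer is treated as also owning Kiran Iyer's interest in Pinebrook Industries Corp, giving 54% + 46% = 100%.
Chain via Pinebrook Industries Corp. (R2): 100% × 46% = 46% of Clearview Trust.
Chain via Slate Services GmbH (R2): 29% × 27% = 7.83% of Clearview Trust.
Aggregating (R3): 46% + 7.83% = 53.83%.

53.83%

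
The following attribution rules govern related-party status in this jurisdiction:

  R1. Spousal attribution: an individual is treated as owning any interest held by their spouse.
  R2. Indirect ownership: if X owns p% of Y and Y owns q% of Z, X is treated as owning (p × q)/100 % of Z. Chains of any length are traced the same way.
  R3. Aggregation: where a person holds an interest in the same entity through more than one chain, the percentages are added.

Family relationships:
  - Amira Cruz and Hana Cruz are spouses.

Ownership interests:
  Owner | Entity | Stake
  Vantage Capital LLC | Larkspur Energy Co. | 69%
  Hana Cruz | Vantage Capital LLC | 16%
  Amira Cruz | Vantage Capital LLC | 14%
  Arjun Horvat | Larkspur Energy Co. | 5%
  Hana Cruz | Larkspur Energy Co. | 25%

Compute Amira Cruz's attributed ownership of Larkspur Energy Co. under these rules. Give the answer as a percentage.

45.7%

By spousal attribution (R1), Amira Cruz is treated as also owning Hana Cruz's interest in Vantage Capital LLC, giving 14% + 16% = 30%.
By spousal attribution (R1), Amira Cruz is treated as owning Hana Cruz's 25% interest in Larkspur Energy Co.
Chain via Vantage Capital LLC (R2): 30% × 69% = 20.7% of Larkspur Energy Co.
Direct interest in Larkspur Energy Co: 25%.
Aggregating (R3): 20.7% + 25% = 45.7%.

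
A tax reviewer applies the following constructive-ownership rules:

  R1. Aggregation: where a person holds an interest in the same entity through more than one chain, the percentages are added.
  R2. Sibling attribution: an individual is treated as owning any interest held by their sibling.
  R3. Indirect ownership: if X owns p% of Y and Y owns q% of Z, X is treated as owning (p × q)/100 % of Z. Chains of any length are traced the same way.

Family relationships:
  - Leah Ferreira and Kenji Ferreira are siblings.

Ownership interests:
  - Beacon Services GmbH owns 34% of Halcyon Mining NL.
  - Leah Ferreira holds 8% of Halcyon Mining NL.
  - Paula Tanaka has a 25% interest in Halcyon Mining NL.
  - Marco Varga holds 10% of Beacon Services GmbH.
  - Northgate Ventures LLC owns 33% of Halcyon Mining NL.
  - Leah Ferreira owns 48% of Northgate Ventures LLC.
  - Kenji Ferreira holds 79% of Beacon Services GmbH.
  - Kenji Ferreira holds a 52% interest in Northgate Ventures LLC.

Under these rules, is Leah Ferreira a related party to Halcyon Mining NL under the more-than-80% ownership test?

No

By sibling attribution (R2), Leah Ferreira is treated as also owning Kenji Ferreira's interest in Northgate Ventures LLC, giving 48% + 52% = 100%.
By sibling attribution (R2), Leah Ferreira is treated as owning Kenji Ferreira's 79% interest in Beacon Services GmbH.
Chain via Northgate Ventures LLC (R3): 100% × 33% = 33% of Halcyon Mining NL.
Direct interest in Halcyon Mining NL: 8%.
Chain via Beacon Services GmbH (R3): 79% × 34% = 26.86% of Halcyon Mining NL.
Aggregating (R1): 33% + 8% + 26.86% = 67.86%.
67.86% does not exceed the 80% threshold, so Leah is not a related party to Halcyon Mining NL.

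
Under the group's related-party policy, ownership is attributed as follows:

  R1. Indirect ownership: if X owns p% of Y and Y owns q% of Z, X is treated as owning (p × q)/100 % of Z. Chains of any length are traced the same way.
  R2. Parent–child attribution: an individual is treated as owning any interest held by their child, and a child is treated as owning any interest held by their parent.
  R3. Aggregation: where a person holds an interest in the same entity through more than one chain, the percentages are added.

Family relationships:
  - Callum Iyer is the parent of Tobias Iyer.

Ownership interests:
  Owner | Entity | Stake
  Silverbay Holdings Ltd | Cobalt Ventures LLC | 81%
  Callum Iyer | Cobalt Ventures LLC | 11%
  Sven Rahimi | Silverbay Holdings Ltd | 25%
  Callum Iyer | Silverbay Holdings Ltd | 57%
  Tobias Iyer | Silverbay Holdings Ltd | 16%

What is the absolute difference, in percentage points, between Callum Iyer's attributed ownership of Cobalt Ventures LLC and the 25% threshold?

45.13

By parent–child attribution (R2), Callum Iyer is treated as also owning Tobias Iyer's interest in Silverbay Holdings Ltd, giving 57% + 16% = 73%.
Chain via Silverbay Holdings Ltd (R1): 73% × 81% = 59.13% of Cobalt Ventures LLC.
Direct interest in Cobalt Ventures LLC: 11%.
Aggregating (R3): 59.13% + 11% = 70.13%.
70.13% exceeds the 25% threshold by 45.13 percentage points.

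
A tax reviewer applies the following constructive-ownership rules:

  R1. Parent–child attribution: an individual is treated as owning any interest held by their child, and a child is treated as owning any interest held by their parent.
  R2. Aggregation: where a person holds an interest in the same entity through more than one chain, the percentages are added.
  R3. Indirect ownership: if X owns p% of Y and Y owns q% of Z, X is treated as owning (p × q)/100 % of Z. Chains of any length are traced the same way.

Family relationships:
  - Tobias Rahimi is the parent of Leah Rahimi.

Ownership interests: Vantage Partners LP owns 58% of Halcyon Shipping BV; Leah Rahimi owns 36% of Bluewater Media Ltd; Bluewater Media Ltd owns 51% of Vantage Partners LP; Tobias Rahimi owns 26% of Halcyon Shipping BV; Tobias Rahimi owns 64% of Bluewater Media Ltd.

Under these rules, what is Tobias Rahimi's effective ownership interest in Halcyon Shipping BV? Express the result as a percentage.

55.58%

By parent–child attribution (R1), Tobias Rahimi is treated as also owning Leah Rahimi's interest in Bluewater Media Ltd, giving 64% + 36% = 100%.
Chain via Bluewater Media Ltd → Vantage Partners LP (R3): 100% × 51% × 58% = 29.58% of Halcyon Shipping BV.
Direct interest in Halcyon Shipping BV: 26%.
Aggregating (R2): 29.58% + 26% = 55.58%.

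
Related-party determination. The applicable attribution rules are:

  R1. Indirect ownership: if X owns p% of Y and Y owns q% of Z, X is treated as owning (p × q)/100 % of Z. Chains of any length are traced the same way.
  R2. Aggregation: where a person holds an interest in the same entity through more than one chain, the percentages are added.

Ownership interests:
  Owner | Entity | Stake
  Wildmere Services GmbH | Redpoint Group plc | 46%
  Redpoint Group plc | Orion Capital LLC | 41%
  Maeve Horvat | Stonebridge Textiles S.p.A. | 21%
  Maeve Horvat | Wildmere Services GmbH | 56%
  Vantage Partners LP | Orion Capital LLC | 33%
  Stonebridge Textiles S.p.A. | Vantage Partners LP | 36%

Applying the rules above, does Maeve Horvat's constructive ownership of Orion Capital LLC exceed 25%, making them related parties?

No

Chain via Stonebridge Textiles S.p.A. → Vantage Partners LP (R1): 21% × 36% × 33% = 2.4948% of Orion Capital LLC.
Chain via Wildmere Services GmbH → Redpoint Group plc (R1): 56% × 46% × 41% = 10.5616% of Orion Capital LLC.
Aggregating (R2): 2.4948% + 10.5616% = 13.0564%.
13.0564% does not exceed the 25% threshold, so Maeve is not a related party to Orion Capital LLC.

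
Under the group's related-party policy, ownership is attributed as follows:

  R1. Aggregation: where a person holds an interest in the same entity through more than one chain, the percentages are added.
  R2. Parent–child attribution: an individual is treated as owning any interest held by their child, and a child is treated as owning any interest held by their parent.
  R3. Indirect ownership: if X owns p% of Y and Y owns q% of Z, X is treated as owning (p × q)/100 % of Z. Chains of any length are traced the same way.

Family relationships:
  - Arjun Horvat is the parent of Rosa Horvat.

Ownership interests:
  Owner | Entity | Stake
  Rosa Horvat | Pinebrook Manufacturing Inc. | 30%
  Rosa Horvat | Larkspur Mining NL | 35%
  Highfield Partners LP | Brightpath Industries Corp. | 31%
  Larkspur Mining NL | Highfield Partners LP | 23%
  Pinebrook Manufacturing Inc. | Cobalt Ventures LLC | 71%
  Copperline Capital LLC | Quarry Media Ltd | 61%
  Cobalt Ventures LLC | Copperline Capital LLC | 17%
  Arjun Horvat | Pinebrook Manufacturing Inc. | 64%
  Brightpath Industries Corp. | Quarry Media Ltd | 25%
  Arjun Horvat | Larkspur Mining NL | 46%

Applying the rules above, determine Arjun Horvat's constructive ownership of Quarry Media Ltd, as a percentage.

8.364763%

By parent–child attribution (R2), Arjun Horvat is treated as also owning Rosa Horvat's interest in Larkspur Mining NL, giving 46% + 35% = 81%.
By parent–child attribution (R2), Arjun Horvat is treated as also owning Rosa Horvat's interest in Pinebrook Manufacturing Inc, giving 64% + 30% = 94%.
Chain via Larkspur Mining NL → Highfield Partners LP → Brightpath Industries Corp. (R3): 81% × 23% × 31% × 25% = 1.443825% of Quarry Media Ltd.
Chain via Pinebrook Manufacturing Inc. → Cobalt Ventures LLC → Copperline Capital LLC (R3): 94% × 71% × 17% × 61% = 6.920938% of Quarry Media Ltd.
Aggregating (R1): 1.443825% + 6.920938% = 8.364763%.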